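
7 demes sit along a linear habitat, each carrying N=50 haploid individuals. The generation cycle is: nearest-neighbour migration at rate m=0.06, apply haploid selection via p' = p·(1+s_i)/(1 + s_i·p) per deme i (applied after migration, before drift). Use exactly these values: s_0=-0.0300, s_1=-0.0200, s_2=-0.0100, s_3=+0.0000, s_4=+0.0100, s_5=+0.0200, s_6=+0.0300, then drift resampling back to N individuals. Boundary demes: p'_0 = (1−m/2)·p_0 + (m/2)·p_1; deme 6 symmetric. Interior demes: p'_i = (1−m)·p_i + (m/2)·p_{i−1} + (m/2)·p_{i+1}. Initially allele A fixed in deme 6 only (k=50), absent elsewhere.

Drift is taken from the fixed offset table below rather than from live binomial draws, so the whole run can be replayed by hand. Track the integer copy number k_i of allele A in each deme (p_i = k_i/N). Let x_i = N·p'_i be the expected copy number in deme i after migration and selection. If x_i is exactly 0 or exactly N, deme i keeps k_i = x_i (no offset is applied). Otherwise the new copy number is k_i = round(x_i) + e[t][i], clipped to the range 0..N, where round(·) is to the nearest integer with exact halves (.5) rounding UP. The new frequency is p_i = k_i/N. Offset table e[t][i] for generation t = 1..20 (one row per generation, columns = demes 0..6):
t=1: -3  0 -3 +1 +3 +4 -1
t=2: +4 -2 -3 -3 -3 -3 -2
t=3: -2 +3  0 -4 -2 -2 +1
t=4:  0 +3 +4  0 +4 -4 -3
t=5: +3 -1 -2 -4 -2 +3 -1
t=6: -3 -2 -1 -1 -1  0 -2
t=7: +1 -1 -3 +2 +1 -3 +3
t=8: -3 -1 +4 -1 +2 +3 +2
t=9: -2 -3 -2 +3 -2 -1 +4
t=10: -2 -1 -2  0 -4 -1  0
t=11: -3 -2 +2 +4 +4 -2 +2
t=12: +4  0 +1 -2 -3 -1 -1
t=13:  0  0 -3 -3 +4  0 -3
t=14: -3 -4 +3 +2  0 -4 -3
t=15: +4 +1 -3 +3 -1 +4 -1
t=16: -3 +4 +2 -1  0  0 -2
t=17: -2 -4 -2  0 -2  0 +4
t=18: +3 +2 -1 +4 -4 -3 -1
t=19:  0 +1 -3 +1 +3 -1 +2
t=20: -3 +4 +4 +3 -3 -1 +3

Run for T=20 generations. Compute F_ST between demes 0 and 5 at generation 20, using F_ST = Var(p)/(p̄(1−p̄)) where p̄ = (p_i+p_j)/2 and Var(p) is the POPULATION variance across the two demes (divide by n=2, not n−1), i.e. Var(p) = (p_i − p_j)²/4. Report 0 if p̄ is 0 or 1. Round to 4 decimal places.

t=0: k=[0 0 0 0 0 0 50]
t=1: x=[0.0000 0.0000 0.0000 0.0000 0.0000 1.5291 48.5424] k=[0 0 0 0 0 6 48]
t=2: x=[0.0000 0.0000 0.0000 0.0000 0.1818 7.2012 46.8289] k=[0 0 0 0 0 4 45]
t=3: x=[0.0000 0.0000 0.0000 0.0000 0.1212 5.2016 43.9294] k=[0 0 0 0 0 3 45]
t=4: x=[0.0000 0.0000 0.0000 0.0000 0.0909 4.2463 43.9001] k=[0 0 0 0 4 0 41]
t=5: x=[0.0000 0.0000 0.0000 0.1200 3.7947 1.3763 40.0084] k=[0 0 0 0 2 4 39]
t=6: x=[0.0000 0.0000 0.0000 0.0600 2.0192 5.0797 38.2183] k=[0 0 0 0 1 5 36]
t=7: x=[0.0000 0.0000 0.0000 0.0300 1.1007 5.9125 35.3777] k=[0 0 0 2 2 3 38]
t=8: x=[0.0000 0.0000 0.0594 1.9400 2.0495 4.0938 37.2330] k=[0 0 4 1 4 7 39]
t=9: x=[0.0000 0.1176 3.7549 1.1800 4.0368 8.0022 38.3069] k=[0 0 2 4 2 7 42]
t=10: x=[0.0000 0.0588 1.9808 3.8800 2.2311 8.0326 41.1670] k=[0 0 0 4 0 7 41]
t=11: x=[0.0000 0.0000 0.1188 3.7600 0.3333 7.9414 40.2147] k=[0 0 2 8 4 6 42]
t=12: x=[0.0000 0.0588 2.0997 7.7000 4.2183 7.1403 41.1376] k=[0 0 3 6 1 6 40]
t=13: x=[0.0000 0.0882 2.9718 5.7600 1.3127 6.9882 39.2318] k=[0 0 0 3 5 7 36]
t=14: x=[0.0000 0.0000 0.0891 2.9700 5.0450 7.9414 35.4370] k=[0 0 3 5 5 4 32]
t=15: x=[0.0000 0.0882 2.9420 4.9400 5.0147 4.9577 31.5058] k=[0 1 0 8 4 9 31]
t=16: x=[0.0291 0.9215 0.2673 7.6400 4.3090 9.6634 30.6915] k=[0 5 2 7 4 10 29]
t=17: x=[0.1455 4.6737 2.2186 6.7600 4.3090 10.5539 28.7918] k=[0 1 0 7 2 11 33]
t=18: x=[0.0291 0.9215 0.2376 6.6400 2.4430 11.5651 32.6762] k=[3 3 0 11 0 9 32]
t=19: x=[2.9152 2.8551 0.4158 10.3400 0.6059 9.5723 31.6546] k=[3 4 0 11 4 9 34]
t=20: x=[2.9445 3.7788 0.4455 10.4600 4.3998 9.7545 33.5776] k=[0 8 4 13 1 9 37]

0.0989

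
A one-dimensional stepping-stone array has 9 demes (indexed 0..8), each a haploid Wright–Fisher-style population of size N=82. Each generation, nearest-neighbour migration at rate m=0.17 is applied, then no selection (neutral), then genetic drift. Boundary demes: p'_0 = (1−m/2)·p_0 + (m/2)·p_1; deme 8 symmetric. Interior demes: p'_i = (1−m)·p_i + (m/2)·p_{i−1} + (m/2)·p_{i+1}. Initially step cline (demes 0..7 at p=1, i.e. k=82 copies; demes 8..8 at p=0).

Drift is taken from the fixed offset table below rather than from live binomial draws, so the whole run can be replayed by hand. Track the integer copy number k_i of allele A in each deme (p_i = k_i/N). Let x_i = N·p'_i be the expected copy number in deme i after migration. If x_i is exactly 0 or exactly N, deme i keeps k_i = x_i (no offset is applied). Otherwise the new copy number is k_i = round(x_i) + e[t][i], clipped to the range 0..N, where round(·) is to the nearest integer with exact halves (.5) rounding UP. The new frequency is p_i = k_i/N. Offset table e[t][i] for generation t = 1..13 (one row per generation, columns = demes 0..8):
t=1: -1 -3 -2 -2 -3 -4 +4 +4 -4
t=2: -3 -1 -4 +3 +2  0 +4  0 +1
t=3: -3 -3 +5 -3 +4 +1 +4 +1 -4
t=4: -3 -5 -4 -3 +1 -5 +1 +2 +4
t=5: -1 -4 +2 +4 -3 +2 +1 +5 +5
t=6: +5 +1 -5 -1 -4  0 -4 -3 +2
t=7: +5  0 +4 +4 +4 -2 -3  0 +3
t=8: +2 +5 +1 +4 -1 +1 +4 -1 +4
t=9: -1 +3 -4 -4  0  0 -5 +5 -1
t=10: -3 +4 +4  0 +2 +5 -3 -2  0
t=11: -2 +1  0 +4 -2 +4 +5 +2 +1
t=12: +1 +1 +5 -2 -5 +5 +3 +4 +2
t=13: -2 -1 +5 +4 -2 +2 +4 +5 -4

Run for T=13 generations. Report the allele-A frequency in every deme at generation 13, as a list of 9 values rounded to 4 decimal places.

[1.0000, 1.0000, 1.0000, 1.0000, 0.9024, 1.0000, 0.9878, 0.8780, 0.6098]

t=0: k=[82 82 82 82 82 82 82 82 0]
t=1: x=[82.0000 82.0000 82.0000 82.0000 82.0000 82.0000 82.0000 75.0300 6.9700] k=[82 82 82 82 82 82 82 79 3]
t=2: x=[82.0000 82.0000 82.0000 82.0000 82.0000 82.0000 81.7450 72.7950 9.4600] k=[82 82 82 82 82 82 82 73 10]
t=3: x=[82.0000 82.0000 82.0000 82.0000 82.0000 82.0000 81.2350 68.4100 15.3550] k=[82 82 82 82 82 82 82 69 11]
t=4: x=[82.0000 82.0000 82.0000 82.0000 82.0000 82.0000 80.8950 65.1750 15.9300] k=[82 82 82 82 82 82 82 67 20]
t=5: x=[82.0000 82.0000 82.0000 82.0000 82.0000 82.0000 80.7250 64.2800 23.9950] k=[82 82 82 82 82 82 82 69 29]
t=6: x=[82.0000 82.0000 82.0000 82.0000 82.0000 82.0000 80.8950 66.7050 32.4000] k=[82 82 82 82 82 82 77 64 34]
t=7: x=[82.0000 82.0000 82.0000 82.0000 82.0000 81.5750 76.3200 62.5550 36.5500] k=[82 82 82 82 82 80 73 63 40]
t=8: x=[82.0000 82.0000 82.0000 82.0000 81.8300 79.5750 72.7450 61.8950 41.9550] k=[82 82 82 82 81 81 77 61 46]
t=9: x=[82.0000 82.0000 82.0000 81.9150 81.0850 80.6600 75.9800 61.0850 47.2750] k=[82 82 82 78 81 81 71 66 46]
t=10: x=[82.0000 82.0000 81.6600 78.5950 80.7450 80.1500 71.4250 64.7250 47.7000] k=[82 82 82 79 82 82 68 63 48]
t=11: x=[82.0000 82.0000 81.7450 79.5100 81.7450 80.8100 68.7650 62.1500 49.2750] k=[82 82 82 82 80 82 74 64 50]
t=12: x=[82.0000 82.0000 82.0000 81.8300 80.3400 81.1500 73.8300 63.6600 51.1900] k=[82 82 82 80 75 82 77 68 53]
t=13: x=[82.0000 82.0000 81.8300 79.7450 76.0200 80.9800 76.6600 67.4900 54.2750] k=[82 82 82 82 74 82 81 72 50]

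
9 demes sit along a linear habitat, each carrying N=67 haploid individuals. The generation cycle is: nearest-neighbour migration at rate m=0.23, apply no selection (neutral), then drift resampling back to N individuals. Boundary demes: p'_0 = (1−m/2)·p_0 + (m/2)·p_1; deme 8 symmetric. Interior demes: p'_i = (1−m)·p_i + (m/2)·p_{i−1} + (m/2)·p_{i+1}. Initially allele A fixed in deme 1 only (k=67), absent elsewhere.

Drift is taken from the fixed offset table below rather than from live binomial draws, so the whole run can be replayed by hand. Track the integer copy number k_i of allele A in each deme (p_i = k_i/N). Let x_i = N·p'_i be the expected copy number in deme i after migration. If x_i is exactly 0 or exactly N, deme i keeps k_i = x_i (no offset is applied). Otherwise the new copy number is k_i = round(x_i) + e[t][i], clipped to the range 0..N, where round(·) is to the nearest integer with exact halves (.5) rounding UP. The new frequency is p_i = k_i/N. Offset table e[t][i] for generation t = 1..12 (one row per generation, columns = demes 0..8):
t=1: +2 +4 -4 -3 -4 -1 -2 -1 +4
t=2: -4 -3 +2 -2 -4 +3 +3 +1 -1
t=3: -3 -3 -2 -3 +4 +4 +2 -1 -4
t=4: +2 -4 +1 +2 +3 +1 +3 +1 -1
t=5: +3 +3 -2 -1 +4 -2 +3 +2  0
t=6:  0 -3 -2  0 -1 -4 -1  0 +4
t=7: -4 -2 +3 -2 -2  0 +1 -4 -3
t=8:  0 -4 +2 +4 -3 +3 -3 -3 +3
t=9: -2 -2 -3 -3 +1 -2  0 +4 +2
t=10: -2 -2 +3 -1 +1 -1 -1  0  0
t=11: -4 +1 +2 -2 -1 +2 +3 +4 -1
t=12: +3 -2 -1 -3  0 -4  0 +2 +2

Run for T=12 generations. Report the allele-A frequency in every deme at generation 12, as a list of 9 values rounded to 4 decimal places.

t=0: k=[0 67 0 0 0 0 0 0 0]
t=1: x=[7.7050 51.5900 7.7050 0.0000 0.0000 0.0000 0.0000 0.0000 0.0000] k=[10 56 4 0 0 0 0 0 0]
t=2: x=[15.2900 44.7300 9.5200 0.4600 0.0000 0.0000 0.0000 0.0000 0.0000] k=[11 42 12 0 0 0 0 0 0]
t=3: x=[14.5650 34.9850 14.0700 1.3800 0.0000 0.0000 0.0000 0.0000 0.0000] k=[12 32 12 0 0 0 0 0 0]
t=4: x=[14.3000 27.4000 12.9200 1.3800 0.0000 0.0000 0.0000 0.0000 0.0000] k=[16 23 14 3 0 0 0 0 0]
t=5: x=[16.8050 21.1600 13.7700 3.9200 0.3450 0.0000 0.0000 0.0000 0.0000] k=[20 24 12 3 4 0 0 0 0]
t=6: x=[20.4600 22.1600 12.3450 4.1500 3.4250 0.4600 0.0000 0.0000 0.0000] k=[20 19 10 4 2 0 0 0 0]
t=7: x=[19.8850 18.0800 10.3450 4.4600 2.0000 0.2300 0.0000 0.0000 0.0000] k=[16 16 13 2 0 0 0 0 0]
t=8: x=[16.0000 15.6550 12.0800 3.0350 0.2300 0.0000 0.0000 0.0000 0.0000] k=[16 12 14 7 0 0 0 0 0]
t=9: x=[15.5400 12.6900 12.9650 7.0000 0.8050 0.0000 0.0000 0.0000 0.0000] k=[14 11 10 4 2 0 0 0 0]
t=10: x=[13.6550 11.2300 9.4250 4.4600 2.0000 0.2300 0.0000 0.0000 0.0000] k=[12 9 12 3 3 0 0 0 0]
t=11: x=[11.6550 9.6900 10.6200 4.0350 2.6550 0.3450 0.0000 0.0000 0.0000] k=[8 11 13 2 2 2 0 0 0]
t=12: x=[8.3450 10.8850 11.5050 3.2650 2.0000 1.7700 0.2300 0.0000 0.0000] k=[11 9 11 0 2 0 0 0 0]

[0.1642, 0.1343, 0.1642, 0.0000, 0.0299, 0.0000, 0.0000, 0.0000, 0.0000]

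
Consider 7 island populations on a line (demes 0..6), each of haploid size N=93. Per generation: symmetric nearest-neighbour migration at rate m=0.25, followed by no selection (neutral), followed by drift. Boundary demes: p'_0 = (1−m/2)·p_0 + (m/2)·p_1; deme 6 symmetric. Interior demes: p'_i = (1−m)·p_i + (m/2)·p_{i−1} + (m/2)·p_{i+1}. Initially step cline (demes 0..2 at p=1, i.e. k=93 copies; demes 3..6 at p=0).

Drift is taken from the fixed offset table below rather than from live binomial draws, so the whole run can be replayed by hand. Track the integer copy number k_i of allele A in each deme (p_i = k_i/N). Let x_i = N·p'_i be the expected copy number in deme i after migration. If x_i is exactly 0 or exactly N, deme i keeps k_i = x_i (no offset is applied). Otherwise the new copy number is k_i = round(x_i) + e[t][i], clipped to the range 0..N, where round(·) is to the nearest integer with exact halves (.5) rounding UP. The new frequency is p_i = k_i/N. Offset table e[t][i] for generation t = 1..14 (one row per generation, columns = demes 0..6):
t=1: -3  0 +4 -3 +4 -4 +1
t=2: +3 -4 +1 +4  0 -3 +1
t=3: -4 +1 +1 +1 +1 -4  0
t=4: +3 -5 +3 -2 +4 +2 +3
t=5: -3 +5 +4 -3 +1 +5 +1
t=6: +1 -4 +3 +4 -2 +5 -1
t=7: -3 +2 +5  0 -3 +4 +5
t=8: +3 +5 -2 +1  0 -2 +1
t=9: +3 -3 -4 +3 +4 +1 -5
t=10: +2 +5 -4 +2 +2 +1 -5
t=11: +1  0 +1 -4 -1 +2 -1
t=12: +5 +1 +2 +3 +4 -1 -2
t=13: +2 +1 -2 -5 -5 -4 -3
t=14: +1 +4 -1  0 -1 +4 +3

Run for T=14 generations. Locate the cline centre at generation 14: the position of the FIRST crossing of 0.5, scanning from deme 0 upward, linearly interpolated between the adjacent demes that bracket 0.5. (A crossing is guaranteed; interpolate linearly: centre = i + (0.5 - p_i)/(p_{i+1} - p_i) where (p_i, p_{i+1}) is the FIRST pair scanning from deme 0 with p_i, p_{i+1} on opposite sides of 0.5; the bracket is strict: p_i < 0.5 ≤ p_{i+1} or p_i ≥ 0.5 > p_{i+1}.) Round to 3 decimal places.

t=0: k=[93 93 93 0 0 0 0]
t=1: x=[93.0000 93.0000 81.3750 11.6250 0.0000 0.0000 0.0000] k=[93 93 85 9 0 0 0]
t=2: x=[93.0000 92.0000 76.5000 17.3750 1.1250 0.0000 0.0000] k=[93 88 78 21 1 0 0]
t=3: x=[92.3750 87.3750 72.1250 25.6250 3.3750 0.1250 0.0000] k=[88 88 73 27 4 0 0]
t=4: x=[88.0000 86.1250 69.1250 29.8750 6.3750 0.5000 0.0000] k=[91 81 72 28 10 3 0]
t=5: x=[89.7500 81.1250 67.6250 31.2500 11.3750 3.5000 0.3750] k=[87 86 72 28 12 9 1]
t=6: x=[86.8750 84.3750 68.2500 31.5000 13.6250 8.3750 2.0000] k=[88 80 71 36 12 13 1]
t=7: x=[87.0000 79.8750 67.7500 37.3750 15.1250 11.3750 2.5000] k=[84 82 73 37 12 15 8]
t=8: x=[83.7500 81.1250 69.6250 38.3750 15.5000 13.7500 8.8750] k=[87 86 68 39 16 12 10]
t=9: x=[86.8750 83.8750 66.6250 39.7500 18.3750 12.2500 10.2500] k=[90 81 63 43 22 13 5]
t=10: x=[88.8750 79.8750 62.7500 42.8750 23.5000 13.1250 6.0000] k=[91 85 59 45 26 14 1]
t=11: x=[90.2500 82.5000 60.5000 44.3750 26.8750 13.8750 2.6250] k=[91 83 62 40 26 16 2]
t=12: x=[90.0000 81.3750 61.8750 41.0000 26.5000 15.5000 3.7500] k=[93 82 64 44 31 15 2]
t=13: x=[91.6250 81.1250 63.7500 44.8750 30.6250 15.3750 3.6250] k=[93 82 62 40 26 11 1]
t=14: x=[91.6250 80.8750 61.7500 41.0000 25.8750 11.6250 2.2500] k=[93 85 61 41 25 16 5]

2.725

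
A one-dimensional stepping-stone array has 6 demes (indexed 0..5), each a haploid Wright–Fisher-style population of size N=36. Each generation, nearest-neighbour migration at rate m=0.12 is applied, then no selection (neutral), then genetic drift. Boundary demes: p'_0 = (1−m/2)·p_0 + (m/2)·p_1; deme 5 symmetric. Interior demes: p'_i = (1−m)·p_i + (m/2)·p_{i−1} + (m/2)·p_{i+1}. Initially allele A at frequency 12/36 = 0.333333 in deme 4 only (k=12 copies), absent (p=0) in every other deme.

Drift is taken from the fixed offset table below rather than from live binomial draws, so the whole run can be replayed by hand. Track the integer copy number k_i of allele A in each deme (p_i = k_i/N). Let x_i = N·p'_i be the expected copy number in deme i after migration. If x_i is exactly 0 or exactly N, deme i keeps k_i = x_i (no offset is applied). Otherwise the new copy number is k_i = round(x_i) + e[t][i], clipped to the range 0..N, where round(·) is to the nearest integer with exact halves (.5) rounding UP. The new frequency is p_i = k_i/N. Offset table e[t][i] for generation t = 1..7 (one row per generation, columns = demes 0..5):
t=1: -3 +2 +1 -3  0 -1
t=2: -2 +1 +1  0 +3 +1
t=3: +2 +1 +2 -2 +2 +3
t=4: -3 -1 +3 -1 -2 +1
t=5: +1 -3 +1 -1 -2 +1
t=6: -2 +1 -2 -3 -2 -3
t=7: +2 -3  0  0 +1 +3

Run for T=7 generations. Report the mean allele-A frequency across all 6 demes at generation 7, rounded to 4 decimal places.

0.0880

t=0: k=[0 0 0 0 12 0]
t=1: x=[0.0000 0.0000 0.0000 0.7200 10.5600 0.7200] k=[0 0 0 0 11 0]
t=2: x=[0.0000 0.0000 0.0000 0.6600 9.6800 0.6600] k=[0 0 0 1 13 2]
t=3: x=[0.0000 0.0000 0.0600 1.6600 11.6200 2.6600] k=[0 0 2 0 14 6]
t=4: x=[0.0000 0.1200 1.7600 0.9600 12.6800 6.4800] k=[0 0 5 0 11 7]
t=5: x=[0.0000 0.3000 4.4000 0.9600 10.1000 7.2400] k=[0 0 5 0 8 8]
t=6: x=[0.0000 0.3000 4.4000 0.7800 7.5200 8.0000] k=[0 1 2 0 6 5]
t=7: x=[0.0600 1.0000 1.8200 0.4800 5.5800 5.0600] k=[2 0 2 0 7 8]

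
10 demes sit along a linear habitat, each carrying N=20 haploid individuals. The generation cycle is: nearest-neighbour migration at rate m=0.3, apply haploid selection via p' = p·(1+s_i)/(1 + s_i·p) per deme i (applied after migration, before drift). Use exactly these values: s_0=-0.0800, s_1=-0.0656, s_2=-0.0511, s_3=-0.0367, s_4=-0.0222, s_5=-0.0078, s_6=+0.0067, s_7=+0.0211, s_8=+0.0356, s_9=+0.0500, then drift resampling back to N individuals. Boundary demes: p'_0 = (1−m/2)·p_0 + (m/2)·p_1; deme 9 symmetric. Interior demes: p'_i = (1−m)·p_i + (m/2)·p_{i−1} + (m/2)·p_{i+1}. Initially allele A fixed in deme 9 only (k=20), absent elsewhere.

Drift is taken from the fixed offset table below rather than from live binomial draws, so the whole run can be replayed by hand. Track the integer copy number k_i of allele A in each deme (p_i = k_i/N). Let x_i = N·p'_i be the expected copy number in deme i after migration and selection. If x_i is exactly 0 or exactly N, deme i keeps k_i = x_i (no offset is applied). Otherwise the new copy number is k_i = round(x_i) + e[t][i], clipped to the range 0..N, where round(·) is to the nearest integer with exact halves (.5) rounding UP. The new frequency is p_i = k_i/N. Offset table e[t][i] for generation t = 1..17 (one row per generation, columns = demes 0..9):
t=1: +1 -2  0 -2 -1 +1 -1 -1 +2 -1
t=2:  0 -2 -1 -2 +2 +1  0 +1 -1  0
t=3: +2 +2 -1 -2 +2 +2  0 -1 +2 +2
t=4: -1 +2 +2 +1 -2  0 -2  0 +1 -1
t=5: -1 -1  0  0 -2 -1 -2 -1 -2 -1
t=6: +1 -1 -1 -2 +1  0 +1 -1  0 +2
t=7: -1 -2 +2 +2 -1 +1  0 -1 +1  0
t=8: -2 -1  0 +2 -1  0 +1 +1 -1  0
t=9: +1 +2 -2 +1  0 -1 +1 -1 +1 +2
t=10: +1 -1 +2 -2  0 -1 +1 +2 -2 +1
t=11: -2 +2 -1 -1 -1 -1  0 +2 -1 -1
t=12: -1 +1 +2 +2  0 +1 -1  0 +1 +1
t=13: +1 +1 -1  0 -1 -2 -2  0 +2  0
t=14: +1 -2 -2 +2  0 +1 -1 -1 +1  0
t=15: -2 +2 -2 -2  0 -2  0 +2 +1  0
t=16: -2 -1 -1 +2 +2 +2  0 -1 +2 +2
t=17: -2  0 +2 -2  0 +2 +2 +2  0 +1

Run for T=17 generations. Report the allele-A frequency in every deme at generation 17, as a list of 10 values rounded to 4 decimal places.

[0.0000, 0.0000, 0.0000, 0.0000, 0.0000, 0.2000, 0.2500, 0.4500, 0.6000, 0.7000]

t=0: k=[0 0 0 0 0 0 0 0 0 20]
t=1: x=[0.0000 0.0000 0.0000 0.0000 0.0000 0.0000 0.0000 0.0000 3.0903 17.1223] k=[0 0 0 0 0 0 0 0 5 16]
t=2: x=[0.0000 0.0000 0.0000 0.0000 0.0000 0.0000 0.0000 0.7652 6.0465 14.5457] k=[0 0 0 0 0 0 0 2 5 15]
t=3: x=[0.0000 0.0000 0.0000 0.0000 0.0000 0.0000 0.3020 2.1904 6.1986 13.7122] k=[0 0 0 0 0 0 0 1 8 16]
t=4: x=[0.0000 0.0000 0.0000 0.0000 0.0000 0.0000 0.1510 1.9362 8.3194 14.9855] k=[0 0 0 0 0 0 0 2 9 14]
t=5: x=[0.0000 0.0000 0.0000 0.0000 0.0000 0.0000 0.3020 2.7999 8.8723 13.4664] k=[0 0 0 0 0 0 0 2 7 12]
t=6: x=[0.0000 0.0000 0.0000 0.0000 0.0000 0.0000 0.3020 2.4952 7.1600 11.4894] k=[0 0 0 0 0 0 1 1 7 13]
t=7: x=[0.0000 0.0000 0.0000 0.0000 0.0000 0.1488 0.8555 1.9362 7.1600 12.3320] k=[0 0 0 0 0 1 1 1 8 12]
t=8: x=[0.0000 0.0000 0.0000 0.0000 0.1467 0.8436 1.0064 2.0887 7.7151 11.6383] k=[0 0 0 0 0 1 2 3 7 12]
t=9: x=[0.0000 0.0000 0.0000 0.0000 0.1467 0.9926 2.0121 3.5100 7.3115 11.4894] k=[0 0 0 0 0 0 3 3 8 13]
t=10: x=[0.0000 0.0000 0.0000 0.0000 0.0000 0.4466 2.5649 3.8140 8.1685 12.4803] k=[0 0 0 0 0 0 4 6 6 13]
t=11: x=[0.0000 0.0000 0.0000 0.0000 0.0000 0.5955 3.7202 5.7855 7.2105 12.1835] k=[0 0 0 0 0 0 4 8 6 11]
t=12: x=[0.0000 0.0000 0.0000 0.0000 0.0000 0.5955 4.0214 7.1959 7.2105 10.4936] k=[0 0 0 0 0 2 3 7 8 11]
t=13: x=[0.0000 0.0000 0.0000 0.0000 0.2934 1.8369 3.4691 6.6423 8.4703 10.7928] k=[0 0 0 0 0 0 1 7 10 11]
t=14: x=[0.0000 0.0000 0.0000 0.0000 0.0000 0.1488 1.7607 6.6423 9.8748 11.0916] k=[0 0 0 0 0 1 1 6 11 11]
t=15: x=[0.0000 0.0000 0.0000 0.0000 0.1467 0.8436 1.7607 6.0881 10.4247 11.2409] k=[0 0 0 0 0 0 2 8 11 11]
t=16: x=[0.0000 0.0000 0.0000 0.0000 0.0000 0.2977 2.6151 7.6484 10.7242 11.2409] k=[0 0 0 0 0 2 3 7 13 13]
t=17: x=[0.0000 0.0000 0.0000 0.0000 0.2934 1.8369 3.4691 7.3971 12.2666 13.2203] k=[0 0 0 0 0 4 5 9 12 14]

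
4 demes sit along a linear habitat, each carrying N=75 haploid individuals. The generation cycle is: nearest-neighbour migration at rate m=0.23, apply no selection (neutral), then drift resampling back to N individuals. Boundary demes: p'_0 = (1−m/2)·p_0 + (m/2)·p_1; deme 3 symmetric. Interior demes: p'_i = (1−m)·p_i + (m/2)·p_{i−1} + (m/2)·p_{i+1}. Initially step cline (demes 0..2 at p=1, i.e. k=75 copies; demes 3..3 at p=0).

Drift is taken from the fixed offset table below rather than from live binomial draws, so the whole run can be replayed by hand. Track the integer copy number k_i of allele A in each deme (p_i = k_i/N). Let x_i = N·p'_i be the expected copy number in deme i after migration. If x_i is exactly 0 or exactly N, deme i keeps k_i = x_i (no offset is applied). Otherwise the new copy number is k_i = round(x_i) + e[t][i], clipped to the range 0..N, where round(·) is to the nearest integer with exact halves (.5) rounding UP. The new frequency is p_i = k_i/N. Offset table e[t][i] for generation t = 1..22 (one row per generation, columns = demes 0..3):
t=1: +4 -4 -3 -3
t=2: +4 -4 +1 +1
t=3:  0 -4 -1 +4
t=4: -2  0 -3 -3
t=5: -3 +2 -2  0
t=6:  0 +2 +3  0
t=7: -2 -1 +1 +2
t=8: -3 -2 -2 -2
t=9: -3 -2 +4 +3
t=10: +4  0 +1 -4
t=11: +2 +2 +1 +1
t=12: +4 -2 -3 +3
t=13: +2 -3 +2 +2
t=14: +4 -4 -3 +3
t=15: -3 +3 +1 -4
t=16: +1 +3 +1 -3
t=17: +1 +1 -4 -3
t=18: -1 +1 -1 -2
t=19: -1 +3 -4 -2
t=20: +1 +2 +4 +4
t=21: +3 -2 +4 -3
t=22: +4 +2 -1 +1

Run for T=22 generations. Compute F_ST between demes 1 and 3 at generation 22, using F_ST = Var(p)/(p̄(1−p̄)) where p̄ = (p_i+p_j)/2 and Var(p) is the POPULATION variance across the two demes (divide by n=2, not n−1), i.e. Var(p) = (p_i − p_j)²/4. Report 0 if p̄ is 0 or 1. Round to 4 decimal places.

0.0677

t=0: k=[75 75 75 0]
t=1: x=[75.0000 75.0000 66.3750 8.6250] k=[75 75 63 6]
t=2: x=[75.0000 73.6200 57.8250 12.5550] k=[75 70 59 14]
t=3: x=[74.4250 69.3100 55.0900 19.1750] k=[74 65 54 23]
t=4: x=[72.9650 64.7700 51.7000 26.5650] k=[71 65 49 24]
t=5: x=[70.3100 63.8500 47.9650 26.8750] k=[67 66 46 27]
t=6: x=[66.8850 63.8150 46.1150 29.1850] k=[67 66 49 29]
t=7: x=[66.8850 64.1600 48.6550 31.3000] k=[65 63 50 33]
t=8: x=[64.7700 61.7350 49.5400 34.9550] k=[62 60 48 33]
t=9: x=[61.7700 58.8500 47.6550 34.7250] k=[59 57 52 38]
t=10: x=[58.7700 56.6550 50.9650 39.6100] k=[63 57 52 36]
t=11: x=[62.3100 57.1150 50.7350 37.8400] k=[64 59 52 39]
t=12: x=[63.4250 58.7700 51.3100 40.4950] k=[67 57 48 43]
t=13: x=[65.8500 57.1150 48.4600 43.5750] k=[68 54 50 46]
t=14: x=[66.3900 55.1500 50.0000 46.4600] k=[70 51 47 49]
t=15: x=[67.8150 52.7250 47.6900 48.7700] k=[65 56 49 45]
t=16: x=[63.9650 56.2300 49.3450 45.4600] k=[65 59 50 42]
t=17: x=[64.3100 58.6550 50.1150 42.9200] k=[65 60 46 40]
t=18: x=[64.4250 58.9650 46.9200 40.6900] k=[63 60 46 39]
t=19: x=[62.6550 58.7350 46.8050 39.8050] k=[62 62 43 38]
t=20: x=[62.0000 59.8150 44.6100 38.5750] k=[63 62 49 43]
t=21: x=[62.8850 60.6200 49.8050 43.6900] k=[66 59 54 41]
t=22: x=[65.1950 59.2300 53.0800 42.4950] k=[69 61 52 43]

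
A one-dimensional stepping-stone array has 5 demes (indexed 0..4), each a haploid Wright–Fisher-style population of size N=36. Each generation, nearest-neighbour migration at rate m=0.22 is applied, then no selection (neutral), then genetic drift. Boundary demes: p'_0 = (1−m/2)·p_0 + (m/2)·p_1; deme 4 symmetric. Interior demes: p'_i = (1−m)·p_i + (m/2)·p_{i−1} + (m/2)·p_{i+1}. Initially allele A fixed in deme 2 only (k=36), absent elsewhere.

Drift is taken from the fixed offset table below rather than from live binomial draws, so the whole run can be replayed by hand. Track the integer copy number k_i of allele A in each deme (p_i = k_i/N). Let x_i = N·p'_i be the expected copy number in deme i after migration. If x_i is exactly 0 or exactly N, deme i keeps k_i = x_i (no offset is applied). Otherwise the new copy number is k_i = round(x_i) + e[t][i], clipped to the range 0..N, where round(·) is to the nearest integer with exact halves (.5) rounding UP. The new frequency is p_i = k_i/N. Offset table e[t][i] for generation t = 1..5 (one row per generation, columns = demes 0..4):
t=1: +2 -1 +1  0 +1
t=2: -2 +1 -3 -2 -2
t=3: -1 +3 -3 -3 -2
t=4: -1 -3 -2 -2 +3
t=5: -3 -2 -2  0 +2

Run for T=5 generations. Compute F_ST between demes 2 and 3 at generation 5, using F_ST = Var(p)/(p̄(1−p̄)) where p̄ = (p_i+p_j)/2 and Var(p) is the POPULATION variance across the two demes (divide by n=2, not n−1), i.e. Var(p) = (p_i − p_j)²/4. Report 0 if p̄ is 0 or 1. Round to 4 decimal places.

0.0441

t=0: k=[0 0 36 0 0]
t=1: x=[0.0000 3.9600 28.0800 3.9600 0.0000] k=[0 3 29 4 0]
t=2: x=[0.3300 5.5300 23.3900 6.3100 0.4400] k=[0 7 20 4 0]
t=3: x=[0.7700 7.6600 16.8100 5.3200 0.4400] k=[0 11 14 2 0]
t=4: x=[1.2100 10.1200 12.3500 3.1000 0.2200] k=[0 7 10 1 3]
t=5: x=[0.7700 6.5600 8.6800 2.2100 2.7800] k=[0 5 7 2 5]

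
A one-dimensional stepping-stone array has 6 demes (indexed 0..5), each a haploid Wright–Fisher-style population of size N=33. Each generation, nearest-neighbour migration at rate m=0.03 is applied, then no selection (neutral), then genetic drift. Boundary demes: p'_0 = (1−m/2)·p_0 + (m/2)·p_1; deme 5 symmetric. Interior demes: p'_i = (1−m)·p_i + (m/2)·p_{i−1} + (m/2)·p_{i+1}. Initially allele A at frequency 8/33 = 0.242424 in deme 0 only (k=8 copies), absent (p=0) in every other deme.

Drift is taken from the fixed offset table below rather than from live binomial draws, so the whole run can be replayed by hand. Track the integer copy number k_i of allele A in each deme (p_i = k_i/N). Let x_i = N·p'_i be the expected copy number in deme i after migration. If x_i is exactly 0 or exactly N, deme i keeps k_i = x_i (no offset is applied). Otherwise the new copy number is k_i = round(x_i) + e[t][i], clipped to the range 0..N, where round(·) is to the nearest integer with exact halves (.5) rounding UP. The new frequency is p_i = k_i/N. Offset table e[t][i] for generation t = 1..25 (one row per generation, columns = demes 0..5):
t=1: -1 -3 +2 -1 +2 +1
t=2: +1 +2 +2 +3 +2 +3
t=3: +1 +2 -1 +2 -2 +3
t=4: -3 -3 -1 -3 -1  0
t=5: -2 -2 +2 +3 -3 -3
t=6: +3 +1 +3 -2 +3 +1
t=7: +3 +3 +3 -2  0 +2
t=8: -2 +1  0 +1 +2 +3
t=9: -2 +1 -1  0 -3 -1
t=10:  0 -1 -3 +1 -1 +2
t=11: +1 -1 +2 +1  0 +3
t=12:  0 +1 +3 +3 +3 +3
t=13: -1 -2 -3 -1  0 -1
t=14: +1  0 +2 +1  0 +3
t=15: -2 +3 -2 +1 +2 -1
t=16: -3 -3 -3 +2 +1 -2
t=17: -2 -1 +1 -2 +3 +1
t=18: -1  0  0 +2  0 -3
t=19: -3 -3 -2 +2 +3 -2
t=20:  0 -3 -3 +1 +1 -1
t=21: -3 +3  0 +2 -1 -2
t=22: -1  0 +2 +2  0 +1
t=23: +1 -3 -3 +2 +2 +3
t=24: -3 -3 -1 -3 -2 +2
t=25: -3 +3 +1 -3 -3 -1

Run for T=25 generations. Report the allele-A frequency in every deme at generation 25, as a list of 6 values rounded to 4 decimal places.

t=0: k=[8 0 0 0 0 0]
t=1: x=[7.8800 0.1200 0.0000 0.0000 0.0000 0.0000] k=[7 0 0 0 0 0]
t=2: x=[6.8950 0.1050 0.0000 0.0000 0.0000 0.0000] k=[8 2 0 0 0 0]
t=3: x=[7.9100 2.0600 0.0300 0.0000 0.0000 0.0000] k=[9 4 0 0 0 0]
t=4: x=[8.9250 4.0150 0.0600 0.0000 0.0000 0.0000] k=[6 1 0 0 0 0]
t=5: x=[5.9250 1.0600 0.0150 0.0000 0.0000 0.0000] k=[4 0 2 0 0 0]
t=6: x=[3.9400 0.0900 1.9400 0.0300 0.0000 0.0000] k=[7 1 5 0 0 0]
t=7: x=[6.9100 1.1500 4.8650 0.0750 0.0000 0.0000] k=[10 4 8 0 0 0]
t=8: x=[9.9100 4.1500 7.8200 0.1200 0.0000 0.0000] k=[8 5 8 1 0 0]
t=9: x=[7.9550 5.0900 7.8500 1.0900 0.0150 0.0000] k=[6 6 7 1 0 0]
t=10: x=[6.0000 6.0150 6.8950 1.0750 0.0150 0.0000] k=[6 5 4 2 0 0]
t=11: x=[5.9850 5.0000 3.9850 2.0000 0.0300 0.0000] k=[7 4 6 3 0 0]
t=12: x=[6.9550 4.0750 5.9250 3.0000 0.0450 0.0000] k=[7 5 9 6 3 0]
t=13: x=[6.9700 5.0900 8.8950 6.0000 3.0000 0.0450] k=[6 3 6 5 3 0]
t=14: x=[5.9550 3.0900 5.9400 4.9850 2.9850 0.0450] k=[7 3 8 6 3 3]
t=15: x=[6.9400 3.1350 7.8950 5.9850 3.0450 3.0000] k=[5 6 6 7 5 2]
t=16: x=[5.0150 5.9850 6.0150 6.9550 4.9850 2.0450] k=[2 3 3 9 6 0]
t=17: x=[2.0150 2.9850 3.0900 8.8650 5.9550 0.0900] k=[0 2 4 7 9 1]
t=18: x=[0.0300 2.0000 4.0150 6.9850 8.8500 1.1200] k=[0 2 4 9 9 0]
t=19: x=[0.0300 2.0000 4.0450 8.9250 8.8650 0.1350] k=[0 0 2 11 12 0]
t=20: x=[0.0000 0.0300 2.1050 10.8800 11.8050 0.1800] k=[0 0 0 12 13 0]
t=21: x=[0.0000 0.0000 0.1800 11.8350 12.7900 0.1950] k=[0 0 0 14 12 0]
t=22: x=[0.0000 0.0000 0.2100 13.7600 11.8500 0.1800] k=[0 0 2 16 12 1]
t=23: x=[0.0000 0.0300 2.1800 15.7300 11.8950 1.1650] k=[0 0 0 18 14 4]
t=24: x=[0.0000 0.0000 0.2700 17.6700 13.9100 4.1500] k=[0 0 0 15 12 6]
t=25: x=[0.0000 0.0000 0.2250 14.7300 11.9550 6.0900] k=[0 0 1 12 9 5]

[0.0000, 0.0000, 0.0303, 0.3636, 0.2727, 0.1515]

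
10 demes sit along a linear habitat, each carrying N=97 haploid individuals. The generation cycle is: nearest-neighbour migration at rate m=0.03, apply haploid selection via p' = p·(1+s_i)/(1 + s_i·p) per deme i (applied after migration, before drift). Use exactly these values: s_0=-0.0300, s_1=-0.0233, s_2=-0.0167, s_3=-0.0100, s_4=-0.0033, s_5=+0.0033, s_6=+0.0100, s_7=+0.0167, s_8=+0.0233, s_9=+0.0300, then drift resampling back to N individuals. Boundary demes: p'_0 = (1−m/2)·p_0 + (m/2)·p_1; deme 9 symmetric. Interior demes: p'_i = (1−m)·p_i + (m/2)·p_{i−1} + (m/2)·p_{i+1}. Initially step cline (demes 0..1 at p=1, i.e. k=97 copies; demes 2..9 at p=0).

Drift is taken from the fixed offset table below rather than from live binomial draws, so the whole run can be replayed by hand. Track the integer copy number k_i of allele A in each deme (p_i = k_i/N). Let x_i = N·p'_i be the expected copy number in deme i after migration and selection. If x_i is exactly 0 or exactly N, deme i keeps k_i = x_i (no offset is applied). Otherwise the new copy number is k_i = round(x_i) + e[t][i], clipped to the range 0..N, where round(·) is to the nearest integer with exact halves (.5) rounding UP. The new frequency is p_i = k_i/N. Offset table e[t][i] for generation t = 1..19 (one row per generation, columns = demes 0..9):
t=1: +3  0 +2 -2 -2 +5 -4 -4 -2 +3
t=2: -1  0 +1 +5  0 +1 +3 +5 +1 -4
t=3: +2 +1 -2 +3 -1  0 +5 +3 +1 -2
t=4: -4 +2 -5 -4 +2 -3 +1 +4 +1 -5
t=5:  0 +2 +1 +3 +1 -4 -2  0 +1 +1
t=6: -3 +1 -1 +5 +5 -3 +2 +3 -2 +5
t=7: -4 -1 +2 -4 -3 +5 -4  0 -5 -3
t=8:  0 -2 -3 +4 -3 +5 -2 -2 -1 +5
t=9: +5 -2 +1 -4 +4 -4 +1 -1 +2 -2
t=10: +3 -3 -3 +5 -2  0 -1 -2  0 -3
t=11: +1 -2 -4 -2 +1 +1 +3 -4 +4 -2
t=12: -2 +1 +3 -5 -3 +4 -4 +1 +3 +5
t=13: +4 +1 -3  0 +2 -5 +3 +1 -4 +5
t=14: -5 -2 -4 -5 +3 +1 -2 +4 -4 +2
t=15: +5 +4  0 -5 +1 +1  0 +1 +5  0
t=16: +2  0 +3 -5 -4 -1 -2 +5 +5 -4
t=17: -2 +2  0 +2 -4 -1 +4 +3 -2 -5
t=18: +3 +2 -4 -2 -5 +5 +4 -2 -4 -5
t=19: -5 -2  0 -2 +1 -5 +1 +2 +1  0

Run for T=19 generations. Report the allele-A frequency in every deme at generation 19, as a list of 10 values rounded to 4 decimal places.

[0.9485, 0.7732, 0.0412, 0.0000, 0.0103, 0.0619, 0.0928, 0.1546, 0.0515, 0.0000]

t=0: k=[97 97 0 0 0 0 0 0 0 0]
t=1: x=[97.0000 95.5108 1.4311 0.0000 0.0000 0.0000 0.0000 0.0000 0.0000 0.0000] k=[97 96 3 0 0 0 0 0 0 0]
t=2: x=[96.9845 94.5646 4.2806 0.0446 0.0000 0.0000 0.0000 0.0000 0.0000 0.0000] k=[96 95 5 5 0 0 0 0 0 0]
t=3: x=[95.9539 93.5882 6.2508 4.8782 0.0748 0.0000 0.0000 0.0000 0.0000 0.0000] k=[97 95 4 8 0 0 0 0 0 0]
t=4: x=[96.9691 93.5882 5.3394 7.7480 0.1196 0.0000 0.0000 0.0000 0.0000 0.0000] k=[93 96 0 4 2 0 0 0 0 0]
t=5: x=[92.9278 94.4573 1.4753 3.8725 1.9935 0.0301 0.0000 0.0000 0.0000 0.0000] k=[93 96 2 7 3 0 0 0 0 0]
t=6: x=[92.9278 94.4880 3.4289 6.8012 3.0054 0.0451 0.0000 0.0000 0.0000 0.0000] k=[90 95 2 12 8 0 0 0 0 0]
t=7: x=[89.8766 93.4502 3.4879 11.6863 7.9159 0.1204 0.0000 0.0000 0.0000 0.0000] k=[86 92 5 8 5 5 0 0 0 0]
t=8: x=[85.7916 90.4627 6.2508 7.8373 5.0292 4.9404 0.0757 0.0000 0.0000 0.0000] k=[86 88 3 12 2 10 0 0 0 0]
t=9: x=[85.7301 86.4758 4.3396 11.6119 2.2627 9.7589 0.1515 0.0000 0.0000 0.0000] k=[91 84 5 8 6 6 1 0 0 0]
t=10: x=[90.7184 82.6339 6.1325 7.8522 6.0113 5.9434 1.0705 0.0153 0.0000 0.0000] k=[94 80 3 13 4 6 0 0 0 0]
t=11: x=[93.6941 78.7076 4.2362 12.6044 4.1518 5.8982 0.0909 0.0000 0.0000 0.0000] k=[95 77 0 11 5 7 3 0 0 0]
t=12: x=[94.6615 75.7260 1.2983 10.6493 5.1040 6.9312 3.0442 0.0458 0.0000 0.0000] k=[93 77 4 6 2 11 0 1 0 0]
t=13: x=[92.6348 75.7564 5.0439 5.8545 2.1879 10.7314 0.1818 0.9860 0.0153 0.0000] k=[97 77 2 6 4 6 3 2 0 0]
t=14: x=[96.6908 75.7868 3.1335 5.8545 4.0472 5.9434 3.0593 2.0175 0.0307 0.0000] k=[92 74 0 1 7 7 1 6 0 0]
t=15: x=[91.5761 72.7336 1.1064 1.0644 6.8888 6.9312 1.1765 5.9265 0.0921 0.0000] k=[97 77 1 0 8 8 1 7 5 0]
t=16: x=[96.6908 75.7716 2.0903 0.1337 7.8561 7.9189 1.2068 6.9866 5.0644 0.0772] k=[97 76 5 0 4 7 0 12 10 0]
t=17: x=[96.6753 74.8496 5.8960 0.1337 3.9724 6.8710 0.2878 11.9626 10.0863 0.1545] k=[95 77 6 2 0 6 4 15 8 0]
t=18: x=[94.6615 75.8173 6.8963 2.0101 0.1196 5.8982 4.2351 14.9381 8.1554 0.1236] k=[97 78 3 0 0 11 8 13 4 0]
t=19: x=[96.7062 76.7853 4.0147 0.0446 0.1645 10.8216 8.1943 12.9750 4.1659 0.0618] k=[92 75 4 0 1 6 9 15 5 0]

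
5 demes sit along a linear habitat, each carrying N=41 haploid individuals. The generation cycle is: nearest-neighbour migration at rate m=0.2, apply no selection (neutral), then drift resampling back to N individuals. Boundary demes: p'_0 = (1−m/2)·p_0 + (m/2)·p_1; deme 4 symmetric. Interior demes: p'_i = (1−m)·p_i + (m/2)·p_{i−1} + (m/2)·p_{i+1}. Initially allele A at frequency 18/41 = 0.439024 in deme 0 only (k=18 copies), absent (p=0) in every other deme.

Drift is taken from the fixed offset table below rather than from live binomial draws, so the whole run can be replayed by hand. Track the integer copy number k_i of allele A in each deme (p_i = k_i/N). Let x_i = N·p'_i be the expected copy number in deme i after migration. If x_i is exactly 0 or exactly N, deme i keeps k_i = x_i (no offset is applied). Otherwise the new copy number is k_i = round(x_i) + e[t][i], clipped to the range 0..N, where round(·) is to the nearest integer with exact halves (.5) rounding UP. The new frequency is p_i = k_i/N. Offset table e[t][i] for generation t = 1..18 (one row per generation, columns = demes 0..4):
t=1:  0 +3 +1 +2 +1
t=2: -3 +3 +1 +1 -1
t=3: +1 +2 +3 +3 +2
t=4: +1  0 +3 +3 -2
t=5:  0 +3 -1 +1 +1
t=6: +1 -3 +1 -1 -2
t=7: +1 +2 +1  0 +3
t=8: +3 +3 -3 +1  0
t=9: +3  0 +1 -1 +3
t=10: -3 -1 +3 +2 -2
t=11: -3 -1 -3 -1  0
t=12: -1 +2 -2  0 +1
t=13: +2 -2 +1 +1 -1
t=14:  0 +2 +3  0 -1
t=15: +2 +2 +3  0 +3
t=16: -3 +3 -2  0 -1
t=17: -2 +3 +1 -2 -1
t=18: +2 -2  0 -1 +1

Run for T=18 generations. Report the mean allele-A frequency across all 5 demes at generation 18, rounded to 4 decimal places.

t=0: k=[18 0 0 0 0]
t=1: x=[16.2000 1.8000 0.0000 0.0000 0.0000] k=[16 5 0 0 0]
t=2: x=[14.9000 5.6000 0.5000 0.0000 0.0000] k=[12 9 2 0 0]
t=3: x=[11.7000 8.6000 2.5000 0.2000 0.0000] k=[13 11 6 3 0]
t=4: x=[12.8000 10.7000 6.2000 3.0000 0.3000] k=[14 11 9 6 0]
t=5: x=[13.7000 11.1000 8.9000 5.7000 0.6000] k=[14 14 8 7 2]
t=6: x=[14.0000 13.4000 8.5000 6.6000 2.5000] k=[15 10 10 6 1]
t=7: x=[14.5000 10.5000 9.6000 5.9000 1.5000] k=[16 13 11 6 5]
t=8: x=[15.7000 13.1000 10.7000 6.4000 5.1000] k=[19 16 8 7 5]
t=9: x=[18.7000 15.5000 8.7000 6.9000 5.2000] k=[22 16 10 6 8]
t=10: x=[21.4000 16.0000 10.2000 6.6000 7.8000] k=[18 15 13 9 6]
t=11: x=[17.7000 15.1000 12.8000 9.1000 6.3000] k=[15 14 10 8 6]
t=12: x=[14.9000 13.7000 10.2000 8.0000 6.2000] k=[14 16 8 8 7]
t=13: x=[14.2000 15.0000 8.8000 7.9000 7.1000] k=[16 13 10 9 6]
t=14: x=[15.7000 13.0000 10.2000 8.8000 6.3000] k=[16 15 13 9 5]
t=15: x=[15.9000 14.9000 12.8000 9.0000 5.4000] k=[18 17 16 9 8]
t=16: x=[17.9000 17.0000 15.4000 9.6000 8.1000] k=[15 20 13 10 7]
t=17: x=[15.5000 18.8000 13.4000 10.0000 7.3000] k=[14 22 14 8 6]
t=18: x=[14.8000 20.4000 14.2000 8.4000 6.2000] k=[17 18 14 7 7]

0.3073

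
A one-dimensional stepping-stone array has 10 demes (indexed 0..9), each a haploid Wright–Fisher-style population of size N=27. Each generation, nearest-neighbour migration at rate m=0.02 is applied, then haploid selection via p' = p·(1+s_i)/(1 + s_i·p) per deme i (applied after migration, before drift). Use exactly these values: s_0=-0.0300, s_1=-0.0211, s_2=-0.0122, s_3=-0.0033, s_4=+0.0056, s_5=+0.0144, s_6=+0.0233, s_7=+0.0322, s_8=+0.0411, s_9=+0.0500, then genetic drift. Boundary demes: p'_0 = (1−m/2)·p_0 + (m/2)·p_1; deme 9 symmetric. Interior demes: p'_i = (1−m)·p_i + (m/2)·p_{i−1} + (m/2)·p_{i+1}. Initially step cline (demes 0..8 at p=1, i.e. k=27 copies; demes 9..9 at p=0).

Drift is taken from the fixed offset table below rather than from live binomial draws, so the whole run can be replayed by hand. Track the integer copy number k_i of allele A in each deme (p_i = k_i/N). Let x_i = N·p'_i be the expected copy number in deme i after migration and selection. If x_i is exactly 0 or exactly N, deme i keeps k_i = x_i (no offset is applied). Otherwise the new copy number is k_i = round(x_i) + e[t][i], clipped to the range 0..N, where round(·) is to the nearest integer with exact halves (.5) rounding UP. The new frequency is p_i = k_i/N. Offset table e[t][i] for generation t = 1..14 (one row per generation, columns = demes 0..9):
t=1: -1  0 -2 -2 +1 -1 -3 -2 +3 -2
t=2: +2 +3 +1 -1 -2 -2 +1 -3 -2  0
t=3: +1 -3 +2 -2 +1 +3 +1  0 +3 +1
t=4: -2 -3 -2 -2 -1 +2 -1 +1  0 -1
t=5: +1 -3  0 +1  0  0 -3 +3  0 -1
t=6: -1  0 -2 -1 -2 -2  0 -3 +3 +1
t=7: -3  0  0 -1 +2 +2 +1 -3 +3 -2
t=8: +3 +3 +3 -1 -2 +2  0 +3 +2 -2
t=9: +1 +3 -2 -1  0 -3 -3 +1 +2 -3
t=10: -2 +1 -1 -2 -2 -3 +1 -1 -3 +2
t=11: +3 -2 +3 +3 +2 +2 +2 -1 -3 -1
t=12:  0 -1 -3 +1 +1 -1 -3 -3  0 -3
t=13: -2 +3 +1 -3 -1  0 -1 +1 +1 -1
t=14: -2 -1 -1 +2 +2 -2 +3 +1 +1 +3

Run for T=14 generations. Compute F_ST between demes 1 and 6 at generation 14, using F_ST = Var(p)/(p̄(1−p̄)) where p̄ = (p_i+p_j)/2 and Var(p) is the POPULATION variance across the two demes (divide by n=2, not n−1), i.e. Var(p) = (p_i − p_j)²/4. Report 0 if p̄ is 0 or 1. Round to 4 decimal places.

t=0: k=[27 27 27 27 27 27 27 27 27 0]
t=1: x=[27.0000 27.0000 27.0000 27.0000 27.0000 27.0000 27.0000 27.0000 26.7406 0.2834] k=[27 27 27 27 27 27 27 27 27 0]
t=2: x=[27.0000 27.0000 27.0000 27.0000 27.0000 27.0000 27.0000 27.0000 26.7406 0.2834] k=[27 27 27 27 27 27 27 27 25 0]
t=3: x=[27.0000 27.0000 27.0000 27.0000 27.0000 27.0000 27.0000 26.9806 24.8510 0.2624] k=[27 27 27 27 27 27 27 27 27 1]
t=4: x=[27.0000 27.0000 27.0000 27.0000 27.0000 27.0000 27.0000 27.0000 26.7502 1.3199] k=[27 27 27 27 27 27 27 27 27 0]
t=5: x=[27.0000 27.0000 27.0000 27.0000 27.0000 27.0000 27.0000 27.0000 26.7406 0.2834] k=[27 27 27 27 27 27 27 27 27 0]
t=6: x=[27.0000 27.0000 27.0000 27.0000 27.0000 27.0000 27.0000 27.0000 26.7406 0.2834] k=[27 27 27 27 27 27 27 27 27 1]
t=7: x=[27.0000 27.0000 27.0000 27.0000 27.0000 27.0000 27.0000 27.0000 26.7502 1.3199] k=[27 27 27 27 27 27 27 27 27 0]
t=8: x=[27.0000 27.0000 27.0000 27.0000 27.0000 27.0000 27.0000 27.0000 26.7406 0.2834] k=[27 27 27 27 27 27 27 27 27 0]
t=9: x=[27.0000 27.0000 27.0000 27.0000 27.0000 27.0000 27.0000 27.0000 26.7406 0.2834] k=[27 27 27 27 27 27 27 27 27 0]
t=10: x=[27.0000 27.0000 27.0000 27.0000 27.0000 27.0000 27.0000 27.0000 26.7406 0.2834] k=[27 27 27 27 27 27 27 27 24 2]
t=11: x=[27.0000 27.0000 27.0000 27.0000 27.0000 27.0000 27.0000 26.9709 23.9216 2.3215] k=[27 27 27 27 27 27 27 26 21 1]
t=12: x=[27.0000 27.0000 27.0000 27.0000 27.0000 27.0000 26.9902 25.9912 21.0392 1.2572] k=[27 27 27 27 27 27 24 23 21 0]
t=13: x=[27.0000 27.0000 27.0000 27.0000 27.0000 26.9704 24.0805 23.0970 21.0001 0.2204] k=[27 27 27 27 27 27 23 24 22 0]
t=14: x=[27.0000 27.0000 27.0000 27.0000 27.0000 26.9606 23.1270 24.0542 21.9670 0.2309] k=[27 27 27 27 27 25 26 25 23 3]

0.0189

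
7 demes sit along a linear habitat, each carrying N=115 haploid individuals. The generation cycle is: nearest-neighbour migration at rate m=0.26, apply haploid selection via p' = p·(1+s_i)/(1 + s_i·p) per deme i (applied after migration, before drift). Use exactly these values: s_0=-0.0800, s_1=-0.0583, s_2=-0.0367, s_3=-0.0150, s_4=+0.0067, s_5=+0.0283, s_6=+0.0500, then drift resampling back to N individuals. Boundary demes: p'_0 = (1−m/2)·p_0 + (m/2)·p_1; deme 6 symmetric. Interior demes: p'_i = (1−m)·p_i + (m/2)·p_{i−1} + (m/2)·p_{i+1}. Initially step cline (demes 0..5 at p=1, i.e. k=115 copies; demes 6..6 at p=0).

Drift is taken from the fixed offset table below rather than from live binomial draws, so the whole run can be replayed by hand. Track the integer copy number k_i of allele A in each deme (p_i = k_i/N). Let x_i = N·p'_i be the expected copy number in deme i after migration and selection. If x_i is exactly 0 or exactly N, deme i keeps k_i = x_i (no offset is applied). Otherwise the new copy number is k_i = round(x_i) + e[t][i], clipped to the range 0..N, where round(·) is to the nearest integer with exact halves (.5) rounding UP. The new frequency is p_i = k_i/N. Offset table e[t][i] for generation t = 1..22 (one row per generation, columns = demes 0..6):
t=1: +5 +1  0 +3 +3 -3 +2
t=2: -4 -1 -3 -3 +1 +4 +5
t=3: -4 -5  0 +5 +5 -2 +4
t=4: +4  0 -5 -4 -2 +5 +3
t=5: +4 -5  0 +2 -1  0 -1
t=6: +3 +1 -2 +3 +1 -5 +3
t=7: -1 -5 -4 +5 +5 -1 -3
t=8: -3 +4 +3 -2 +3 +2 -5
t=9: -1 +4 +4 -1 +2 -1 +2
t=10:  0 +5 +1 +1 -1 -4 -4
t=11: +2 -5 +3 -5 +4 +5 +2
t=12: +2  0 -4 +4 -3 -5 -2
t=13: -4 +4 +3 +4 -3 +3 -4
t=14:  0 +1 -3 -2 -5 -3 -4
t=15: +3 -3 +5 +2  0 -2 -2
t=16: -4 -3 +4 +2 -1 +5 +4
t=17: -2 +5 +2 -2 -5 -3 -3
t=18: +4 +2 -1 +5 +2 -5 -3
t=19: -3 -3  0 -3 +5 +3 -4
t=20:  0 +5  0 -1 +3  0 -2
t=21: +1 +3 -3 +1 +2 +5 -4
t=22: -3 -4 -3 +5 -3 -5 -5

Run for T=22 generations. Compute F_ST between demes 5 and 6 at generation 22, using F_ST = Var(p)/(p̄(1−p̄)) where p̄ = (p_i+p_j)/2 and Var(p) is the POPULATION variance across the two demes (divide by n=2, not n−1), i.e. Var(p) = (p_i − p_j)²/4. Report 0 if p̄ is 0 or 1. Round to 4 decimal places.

0.0161

t=0: k=[115 115 115 115 115 115 0]
t=1: x=[115.0000 115.0000 115.0000 115.0000 115.0000 100.4092 15.5961] k=[115 115 115 115 115 97 18]
t=2: x=[115.0000 115.0000 115.0000 115.0000 112.6753 89.6262 29.3231] k=[115 115 115 115 114 94 34]
t=3: x=[115.0000 115.0000 115.0000 114.8680 111.5524 89.3603 43.1066] k=[115 115 115 115 115 87 47]
t=4: x=[115.0000 115.0000 115.0000 115.0000 111.3835 86.0487 53.5937] k=[115 115 115 115 109 91 57]
t=5: x=[115.0000 115.0000 115.0000 114.2082 107.4870 89.4785 62.8136] k=[115 115 115 115 106 89 62]
t=6: x=[115.0000 115.0000 115.0000 113.8124 105.0210 88.2767 66.8806] k=[115 115 115 115 106 83 70]
t=7: x=[115.0000 115.0000 115.0000 113.8124 104.2453 84.9239 72.9991] k=[115 115 115 115 109 84 70]
t=8: x=[115.0000 115.0000 115.0000 114.2082 106.5822 86.0389 73.1275] k=[115 115 115 112 110 88 68]
t=9: x=[115.0000 115.0000 114.5952 112.0874 107.4473 88.8284 71.9223] k=[115 115 115 111 109 88 74]
t=10: x=[115.0000 115.0000 114.4603 111.2049 106.5822 89.4686 77.0704] k=[115 115 115 112 106 85 73]
t=11: x=[115.0000 115.0000 114.5952 111.5599 104.1160 86.7687 75.8298] k=[115 115 115 107 108 92 78]
t=12: x=[115.0000 115.0000 113.9207 108.0723 105.8464 92.7648 80.9999] k=[115 115 110 112 103 88 79]
t=13: x=[115.0000 114.3100 110.7599 110.5052 102.2957 89.3406 81.3432] k=[115 115 114 115 99 92 77]
t=14: x=[115.0000 114.8620 114.2320 112.7570 100.2560 91.4863 80.1464] k=[115 115 111 111 95 88 76]
t=15: x=[115.0000 114.4480 111.3916 108.8324 96.2749 87.9318 78.7814] k=[115 111 115 111 96 86 77]
t=16: x=[114.4350 111.8617 113.9207 109.4913 96.7527 86.7292 79.3806] k=[110 109 115 111 96 92 83]
t=17: x=[109.4455 109.6097 113.6511 109.4913 97.5292 91.8700 85.2584] k=[107 115 115 107 93 89 82]
t=18: x=[107.4744 113.8962 113.9207 106.0966 94.4131 89.1732 84.0265] k=[111 115 113 111 96 84 81]
t=19: x=[111.2273 114.1721 112.9252 109.2277 96.4939 85.7824 82.5387] k=[108 111 113 106 101 89 79]
t=20: x=[107.8509 110.6240 111.7127 106.1372 100.1764 89.8132 81.4706] k=[108 115 112 105 103 90 79]
t=21: x=[108.4108 113.6205 111.3502 105.5194 101.6490 90.7976 81.5981] k=[109 115 108 107 104 96 78]
t=22: x=[109.3484 113.2070 108.5563 106.6234 103.4197 95.1623 81.5098] k=[106 109 106 112 100 90 77]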